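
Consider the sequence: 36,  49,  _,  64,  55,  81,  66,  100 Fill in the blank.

Odd-indexed and even-indexed terms follow separate rules.
Track A = 36, ?, 55, 66: the triangular numbers T_8, T_9, ….
Track B = 49, 64, 81, 100: the squares 7², 8², 9², ….
Filling track A at index 2 by its rule yields 45.

45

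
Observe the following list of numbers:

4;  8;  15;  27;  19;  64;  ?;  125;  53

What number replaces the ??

Taking every 2nd term gives 2 separate tracks.
Track A is 4, 15, 19, ?, 53, which is each term equals the sum of the previous two.
Track B is 8, 27, 64, 125, which is perfect cubes starting at 2³.
Track A's pattern makes the blank 34.

34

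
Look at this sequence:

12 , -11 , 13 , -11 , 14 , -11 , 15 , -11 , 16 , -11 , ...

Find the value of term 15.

Positions 1, 3, 5, … form one subsequence and positions 2, 4, 6, … form another.
Stream A: 12, 13, 14, 15, 16. Adding 1 each time.
Stream B: -11, -11, -11, -11, -11. Always -11.
Position 15 → stream A, term 8 = 19.

19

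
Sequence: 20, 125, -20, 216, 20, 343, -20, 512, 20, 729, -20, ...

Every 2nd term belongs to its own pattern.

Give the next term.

Positions 1, 3, 5, … form one subsequence and positions 2, 4, 6, … form another.
Track A: 20, -20, 20, -20, 20, -20. Oscillating between 20 and -20.
Track B: 125, 216, 343, 512, 729. Perfect cubes starting at 5³.
The 12th slot belongs to track B; its 6th term is 1000.

1000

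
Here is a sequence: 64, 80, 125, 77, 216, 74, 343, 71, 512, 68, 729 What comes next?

Positions 1, 3, 5, … form one subsequence and positions 2, 4, 6, … form another.
Track A: 64, 125, 216, 343, 512, 729 (the cubes 4³, 5³, 6³, …).
Track B: 80, 77, 74, 71, 68 (linear: a_n = 83 − 3·n).
Position 12 → track B, term 6 = 65.

65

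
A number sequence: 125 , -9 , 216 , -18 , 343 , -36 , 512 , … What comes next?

-72

Odd-indexed and even-indexed terms follow separate rules.
Track A: 125, 216, 343, 512. The cubes 5³, 6³, 7³, ….
Track B: -9, -18, -36. Multiplying by 2 each time.
Position 8 → track B, term 4 = -72.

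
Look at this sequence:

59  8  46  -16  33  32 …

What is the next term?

Positions 1, 3, 5, … form one subsequence and positions 2, 4, 6, … form another.
Stream A: 59, 46, 33 — arithmetic with common difference −13.
Stream B: 8, -16, 32 — multiplying by -2 each time.
Position 7 falls in stream A as its term 4, giving 20.

20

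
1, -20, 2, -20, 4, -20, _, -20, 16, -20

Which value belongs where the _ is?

8

Split by position mod 2 into 2 tracks.
Stream A is 1, 2, 4, ?, 16, which is successive powers of 2.
Stream B is -20, -20, -20, -20, -20, which is the constant sequence -20.
So the missing entry in stream A is 8.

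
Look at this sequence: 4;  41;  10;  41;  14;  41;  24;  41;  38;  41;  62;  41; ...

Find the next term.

100

Taking every 2nd term gives 2 separate tracks.
Stream A: 4, 10, 14, 24, 38, 62 — a Fibonacci-like recurrence a_n = a_{n-1} + a_{n-2}.
Stream B: 41, 41, 41, 41, 41, 41 — the constant sequence 41.
Term 13 comes from stream A (its 7th entry): 100.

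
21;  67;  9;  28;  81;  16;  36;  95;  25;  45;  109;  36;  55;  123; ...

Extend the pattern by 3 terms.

49, 66, 137

Split by position mod 3 into 3 tracks.
Track A: 21, 28, 36, 45, 55 (triangular numbers starting at T_6).
Track B: 67, 81, 95, 109, 123 (arithmetic with common difference +14).
Track C: 9, 16, 25, 36 (the squares 3², 4², 5², …).
Term 15 comes from track C (its 5th entry): 49.
Term 16 comes from track A (its 6th entry): 66.
Position 17 falls in track B as its term 6, giving 137.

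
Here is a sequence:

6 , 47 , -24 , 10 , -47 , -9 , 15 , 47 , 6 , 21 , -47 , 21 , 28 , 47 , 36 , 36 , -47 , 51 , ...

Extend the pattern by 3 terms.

Split by position mod 3 into 3 tracks.
Stream A: 6, 10, 15, 21, 28, 36 — the triangular numbers T_3, T_4, ….
Stream B: 47, -47, 47, -47, 47, -47 — the oscillation 47·(−1)^(n+1).
Stream C: -24, -9, 6, 21, 36, 51 — arithmetic with common difference +15.
Term 19 comes from stream A (its 7th entry): 45.
Position 20 falls in stream B as its term 7, giving 47.
Position 21 falls in stream C as its term 7, giving 66.

45, 47, 66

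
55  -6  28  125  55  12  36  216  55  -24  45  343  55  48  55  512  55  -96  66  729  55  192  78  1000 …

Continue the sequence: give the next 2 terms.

55, -384

Split by position mod 4 into 4 tracks.
Track A = 55, 55, 55, 55, 55, 55: always 55.
Track B = -6, 12, -24, 48, -96, 192: geometric with ratio -2.
Track C = 28, 36, 45, 55, 66, 78: the triangular numbers T_7, T_8, ….
Track D = 125, 216, 343, 512, 729, 1000: perfect cubes starting at 5³.
The 25th slot belongs to track A; its 7th term is 55.
The 26th slot belongs to track B; its 7th term is -384.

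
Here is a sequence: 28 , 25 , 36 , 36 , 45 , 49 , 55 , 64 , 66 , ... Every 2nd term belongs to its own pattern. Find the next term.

Odd-indexed and even-indexed terms follow separate rules.
Stream A: 28, 36, 45, 55, 66 (the triangular numbers T_7, T_8, …).
Stream B: 25, 36, 49, 64 (perfect squares starting at 5²).
Position 10 falls in stream B as its term 5, giving 81.

81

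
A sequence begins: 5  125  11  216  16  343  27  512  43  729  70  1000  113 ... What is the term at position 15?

Positions 1, 3, 5, … form one subsequence and positions 2, 4, 6, … form another.
Track A is 5, 11, 16, 27, 43, 70, 113, which is a Fibonacci-like recurrence a_n = a_{n-1} + a_{n-2}.
Track B is 125, 216, 343, 512, 729, 1000, which is the cubes 5³, 6³, 7³, ….
Position 15 falls in track A as its term 8, giving 183.

183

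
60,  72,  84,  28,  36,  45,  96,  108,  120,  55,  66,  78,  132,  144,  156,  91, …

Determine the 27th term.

228

Reading positions in blocks of 6 reveals the pattern AAABBB — 2 tracks woven together.
Track A = 60, 72, 84, 96, 108, 120, 132, 144, 156: linear: a_n = 48 + 12·n.
Track B = 28, 36, 45, 55, 66, 78, 91: the triangular numbers T_7, T_8, ….
The 27th slot belongs to track A; its 15th term is 228.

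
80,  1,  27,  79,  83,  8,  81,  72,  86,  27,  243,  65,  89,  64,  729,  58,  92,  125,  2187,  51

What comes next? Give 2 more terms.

Split by position mod 4: positions 1, 5, 9, … form one track, and each other residue class forms its own.
Track A is 80, 83, 86, 89, 92, which is arithmetic, step +3.
Track B is 1, 8, 27, 64, 125, which is consecutive cubes n³ from n = 1.
Track C is 27, 81, 243, 729, 2187, which is powers 3^3, 3^4, 3^5, ….
Track D is 79, 72, 65, 58, 51, which is arithmetic, step −7.
Position 21 falls in track A as its term 6, giving 95.
The 22nd slot belongs to track B; its 6th term is 216.

95, 216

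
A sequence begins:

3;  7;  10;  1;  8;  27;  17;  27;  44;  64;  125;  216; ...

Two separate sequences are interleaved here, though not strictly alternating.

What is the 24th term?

1728

Positions follow the repeating pattern AAABBB; grouping by letter gives 2 tracks.
Track A: 3, 7, 10, 17, 27, 44. A Fibonacci-like recurrence a_n = a_{n-1} + a_{n-2}.
Track B: 1, 8, 27, 64, 125, 216. Consecutive cubes n³ from n = 1.
Position 24 falls in track B as its term 12, giving 1728.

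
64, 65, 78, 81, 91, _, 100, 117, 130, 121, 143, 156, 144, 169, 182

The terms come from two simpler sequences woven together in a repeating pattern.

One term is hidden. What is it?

Reading positions in blocks of 3 reveals the pattern ABB — 2 tracks woven together.
Track A: 64, 81, 100, 121, 144. Perfect squares starting at 8².
Track B: 65, 78, 91, ?, 117, 130, 143, 156, 169, 182. Linear: a_n = 52 + 13·n.
The gap is track B's term 4; the rule gives 104.

104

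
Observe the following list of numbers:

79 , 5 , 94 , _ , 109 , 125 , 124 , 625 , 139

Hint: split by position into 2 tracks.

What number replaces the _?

25

Taking every 2nd term gives 2 separate tracks.
Track A: 79, 94, 109, 124, 139 (arithmetic with common difference +15).
Track B: 5, ?, 125, 625 (powers 5^1, 5^2, 5^3, …).
Track B's pattern makes the blank 25.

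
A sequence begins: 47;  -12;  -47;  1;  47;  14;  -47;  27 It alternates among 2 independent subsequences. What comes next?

47

Positions 1, 3, 5, … form one subsequence and positions 2, 4, 6, … form another.
Stream A: 47, -47, 47, -47 — the oscillation 47·(−1)^(n+1).
Stream B: -12, 1, 14, 27 — linear: a_n = -25 + 13·n.
Position 9 → stream A, term 5 = 47.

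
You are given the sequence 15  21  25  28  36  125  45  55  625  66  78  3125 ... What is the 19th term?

Positions follow the repeating pattern AAB; grouping by letter gives 2 tracks.
Stream A = 15, 21, 28, 36, 45, 55, 66, 78: triangular numbers starting at T_5.
Stream B = 25, 125, 625, 3125: powers of 5.
Position 19 → stream A, term 13 = 153.

153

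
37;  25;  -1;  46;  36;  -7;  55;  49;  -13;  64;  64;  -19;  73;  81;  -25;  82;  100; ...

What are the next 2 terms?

The terms cycle through 3 interleaved subsequences.
Stream A is 37, 46, 55, 64, 73, 82, which is adding 9 each time.
Stream B is 25, 36, 49, 64, 81, 100, which is perfect squares starting at 5².
Stream C is -1, -7, -13, -19, -25, which is linear: a_n = 5 − 6·n.
Position 18 falls in stream C as its term 6, giving -31.
Term 19 comes from stream A (its 7th entry): 91.

-31, 91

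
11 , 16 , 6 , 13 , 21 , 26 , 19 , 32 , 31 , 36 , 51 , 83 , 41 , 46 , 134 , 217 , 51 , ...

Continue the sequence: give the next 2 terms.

Reading positions in blocks of 4 reveals the pattern AABB — 2 tracks woven together.
Track A is 11, 16, 21, 26, 31, 36, 41, 46, 51, which is linear: a_n = 6 + 5·n.
Track B is 6, 13, 19, 32, 51, 83, 134, 217, which is Fibonacci-style (each term is the sum of the two before it).
The 18th slot belongs to track A; its 10th term is 56.
The 19th slot belongs to track B; its 9th term is 351.

56, 351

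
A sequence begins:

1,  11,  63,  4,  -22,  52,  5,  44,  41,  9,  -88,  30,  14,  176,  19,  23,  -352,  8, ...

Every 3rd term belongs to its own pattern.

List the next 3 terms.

The terms cycle through 3 interleaved subsequences.
Stream A = 1, 4, 5, 9, 14, 23: each term equals the sum of the previous two.
Stream B = 11, -22, 44, -88, 176, -352: a geometric progression (common ratio -2).
Stream C = 63, 52, 41, 30, 19, 8: arithmetic with common difference −11.
The 19th slot belongs to stream A; its 7th term is 37.
Position 20 → stream B, term 7 = 704.
The 21st slot belongs to stream C; its 7th term is -3.

37, 704, -3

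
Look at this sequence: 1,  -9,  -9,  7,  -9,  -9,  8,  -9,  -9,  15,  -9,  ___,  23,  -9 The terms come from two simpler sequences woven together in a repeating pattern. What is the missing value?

Positions follow the repeating pattern ABB; grouping by letter gives 2 tracks.
Subsequence A: 1, 7, 8, 15, 23 (each term equals the sum of the previous two).
Subsequence B: -9, -9, -9, -9, -9, -9, -9, ?, -9 (the constant sequence -9).
Subsequence B's pattern makes the blank -9.

-9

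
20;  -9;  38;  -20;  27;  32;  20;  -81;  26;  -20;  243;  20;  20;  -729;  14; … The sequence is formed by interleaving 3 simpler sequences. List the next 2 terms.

-20, 2187

Read the sequence 3 terms at a time; column i is its own pattern.
Track A: 20, -20, 20, -20, 20 (the oscillation 20·(−1)^(n+1)).
Track B: -9, 27, -81, 243, -729 (geometric, ×-3 each step).
Track C: 38, 32, 26, 20, 14 (subtracting 6 each time).
The 16th slot belongs to track A; its 6th term is -20.
Position 17 → track B, term 6 = 2187.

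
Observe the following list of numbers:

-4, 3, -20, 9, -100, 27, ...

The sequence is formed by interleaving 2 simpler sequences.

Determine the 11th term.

-12500

Taking every 2nd term gives 2 separate tracks.
Stream A is -4, -20, -100, which is geometric with ratio 5.
Stream B is 3, 9, 27, which is powers 3^1, 3^2, 3^3, ….
Term 11 comes from stream A (its 6th entry): -12500.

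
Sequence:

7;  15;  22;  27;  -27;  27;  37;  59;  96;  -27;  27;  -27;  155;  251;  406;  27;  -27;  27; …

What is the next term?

657

Reading positions in blocks of 6 reveals the pattern AAABBB — 2 tracks woven together.
Track A: 7, 15, 22, 37, 59, 96, 155, 251, 406 (a Fibonacci-like recurrence a_n = a_{n-1} + a_{n-2}).
Track B: 27, -27, 27, -27, 27, -27, 27, -27, 27 (alternating ±27).
Position 19 → track A, term 10 = 657.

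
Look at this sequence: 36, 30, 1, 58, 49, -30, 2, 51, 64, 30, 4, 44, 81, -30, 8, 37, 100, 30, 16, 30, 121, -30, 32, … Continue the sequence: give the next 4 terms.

23, 144, 30, 64

Taking every 4th term gives 4 separate tracks.
Stream A: 36, 49, 64, 81, 100, 121 — perfect squares starting at 6².
Stream B: 30, -30, 30, -30, 30, -30 — oscillating between 30 and -30.
Stream C: 1, 2, 4, 8, 16, 32 — powers of 2.
Stream D: 58, 51, 44, 37, 30 — arithmetic, step −7.
Term 24 comes from stream D (its 6th entry): 23.
The 25th slot belongs to stream A; its 7th term is 144.
Term 26 comes from stream B (its 7th entry): 30.
Position 27 → stream C, term 7 = 64.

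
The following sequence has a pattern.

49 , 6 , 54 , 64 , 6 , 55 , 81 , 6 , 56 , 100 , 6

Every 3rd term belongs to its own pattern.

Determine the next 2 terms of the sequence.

Split by position mod 3 into 3 tracks.
Stream A: 49, 64, 81, 100 (perfect squares starting at 7²).
Stream B: 6, 6, 6, 6 (the constant sequence 6).
Stream C: 54, 55, 56 (adding 1 each time).
Term 12 comes from stream C (its 4th entry): 57.
Position 13 falls in stream A as its term 5, giving 121.

57, 121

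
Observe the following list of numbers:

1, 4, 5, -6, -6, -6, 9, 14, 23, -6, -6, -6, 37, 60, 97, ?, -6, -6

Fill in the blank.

Reading positions in blocks of 6 reveals the pattern AAABBB — 2 tracks woven together.
Subsequence A = 1, 4, 5, 9, 14, 23, 37, 60, 97: a Fibonacci-like recurrence a_n = a_{n-1} + a_{n-2}.
Subsequence B = -6, -6, -6, -6, -6, -6, ?, -6, -6: the constant sequence -6.
The gap is subsequence B's term 7; the rule gives -6.

-6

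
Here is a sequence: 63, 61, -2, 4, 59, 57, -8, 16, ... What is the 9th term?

55

Positions follow the repeating pattern AABB; grouping by letter gives 2 tracks.
Track A: 63, 61, 59, 57 (linear: a_n = 65 − 2·n).
Track B: -2, 4, -8, 16 (a geometric progression (common ratio -2)).
Term 9 comes from track A (its 5th entry): 55.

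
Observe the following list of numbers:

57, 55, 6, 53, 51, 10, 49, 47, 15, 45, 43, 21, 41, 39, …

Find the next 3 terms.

28, 37, 35

Positions follow the repeating pattern AAB; grouping by letter gives 2 tracks.
Track A: 57, 55, 53, 51, 49, 47, 45, 43, 41, 39 — linear: a_n = 59 − 2·n.
Track B: 6, 10, 15, 21 — triangular numbers n(n+1)/2 for n = 3, 4, ….
Term 15 comes from track B (its 5th entry): 28.
Position 16 falls in track A as its term 11, giving 37.
The 17th slot belongs to track A; its 12th term is 35.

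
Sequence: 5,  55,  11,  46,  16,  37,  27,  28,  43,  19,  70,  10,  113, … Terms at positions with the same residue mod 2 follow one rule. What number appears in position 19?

Positions 1, 3, 5, … form one subsequence and positions 2, 4, 6, … form another.
Track A: 5, 11, 16, 27, 43, 70, 113 (each term equals the sum of the previous two).
Track B: 55, 46, 37, 28, 19, 10 (subtracting 9 each time).
Position 19 → track A, term 10 = 479.

479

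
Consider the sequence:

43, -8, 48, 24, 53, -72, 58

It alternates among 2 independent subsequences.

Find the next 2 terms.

The terms cycle through 2 interleaved subsequences.
Stream A = 43, 48, 53, 58: arithmetic, step +5.
Stream B = -8, 24, -72: geometric, ×-3 each step.
Term 8 comes from stream B (its 4th entry): 216.
Term 9 comes from stream A (its 5th entry): 63.

216, 63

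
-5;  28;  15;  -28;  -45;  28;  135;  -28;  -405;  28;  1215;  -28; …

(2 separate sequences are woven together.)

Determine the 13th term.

Taking every 2nd term gives 2 separate tracks.
Track A: -5, 15, -45, 135, -405, 1215. Multiplying by -3 each time.
Track B: 28, -28, 28, -28, 28, -28. Alternating ±28.
Position 13 falls in track A as its term 7, giving -3645.

-3645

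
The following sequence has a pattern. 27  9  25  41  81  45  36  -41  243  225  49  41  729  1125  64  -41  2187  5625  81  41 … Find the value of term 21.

6561

Split by position mod 4: positions 1, 5, 9, … form one track, and each other residue class forms its own.
Track A: 27, 81, 243, 729, 2187. Successive powers of 3.
Track B: 9, 45, 225, 1125, 5625. A geometric progression (common ratio 5).
Track C: 25, 36, 49, 64, 81. Consecutive squares n² from n = 5.
Track D: 41, -41, 41, -41, 41. Alternating ±41.
Position 21 → track A, term 6 = 6561.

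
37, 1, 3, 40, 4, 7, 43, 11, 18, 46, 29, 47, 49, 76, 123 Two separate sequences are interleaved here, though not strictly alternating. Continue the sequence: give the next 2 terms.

The slot pattern repeats as ABB (period 3), so there are 2 interleaved tracks.
Stream A: 37, 40, 43, 46, 49. Adding 3 each time.
Stream B: 1, 3, 4, 7, 11, 18, 29, 47, 76, 123. Fibonacci-style (each term is the sum of the two before it).
Position 16 → stream A, term 6 = 52.
Term 17 comes from stream B (its 11th entry): 199.

52, 199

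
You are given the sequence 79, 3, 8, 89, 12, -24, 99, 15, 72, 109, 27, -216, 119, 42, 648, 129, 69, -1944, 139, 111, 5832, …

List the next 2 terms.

149, 180

Split by position mod 3: positions 1, 4, 7, … form one track, and each other residue class forms its own.
Track A is 79, 89, 99, 109, 119, 129, 139, which is linear: a_n = 69 + 10·n.
Track B is 3, 12, 15, 27, 42, 69, 111, which is Fibonacci-style (each term is the sum of the two before it).
Track C is 8, -24, 72, -216, 648, -1944, 5832, which is geometric, ×-3 each step.
Position 22 → track A, term 8 = 149.
Position 23 → track B, term 8 = 180.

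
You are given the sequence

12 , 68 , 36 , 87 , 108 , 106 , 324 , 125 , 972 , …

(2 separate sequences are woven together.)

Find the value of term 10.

Positions 1, 3, 5, … form one subsequence and positions 2, 4, 6, … form another.
Subsequence A = 12, 36, 108, 324, 972: multiplying by 3 each time.
Subsequence B = 68, 87, 106, 125: arithmetic with common difference +19.
Term 10 comes from subsequence B (its 5th entry): 144.

144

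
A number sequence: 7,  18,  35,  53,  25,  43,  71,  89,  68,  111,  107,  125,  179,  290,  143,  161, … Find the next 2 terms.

469, 759

Reading positions in blocks of 4 reveals the pattern AABB — 2 tracks woven together.
Track A: 7, 18, 25, 43, 68, 111, 179, 290 (each term equals the sum of the previous two).
Track B: 35, 53, 71, 89, 107, 125, 143, 161 (adding 18 each time).
Position 17 falls in track A as its term 9, giving 469.
Position 18 falls in track A as its term 10, giving 759.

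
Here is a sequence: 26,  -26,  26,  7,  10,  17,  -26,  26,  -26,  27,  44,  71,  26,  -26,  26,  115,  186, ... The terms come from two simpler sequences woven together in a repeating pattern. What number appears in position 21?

The slot pattern repeats as AAABBB (period 6), so there are 2 interleaved tracks.
Subsequence A: 26, -26, 26, -26, 26, -26, 26, -26, 26 (alternating ±26).
Subsequence B: 7, 10, 17, 27, 44, 71, 115, 186 (each term equals the sum of the previous two).
Position 21 falls in subsequence A as its term 12, giving -26.

-26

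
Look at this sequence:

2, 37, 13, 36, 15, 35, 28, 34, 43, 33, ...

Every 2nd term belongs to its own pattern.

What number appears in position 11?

Positions 1, 3, 5, … form one subsequence and positions 2, 4, 6, … form another.
Stream A: 2, 13, 15, 28, 43 (each term equals the sum of the previous two).
Stream B: 37, 36, 35, 34, 33 (arithmetic, step −1).
Position 11 falls in stream A as its term 6, giving 71.

71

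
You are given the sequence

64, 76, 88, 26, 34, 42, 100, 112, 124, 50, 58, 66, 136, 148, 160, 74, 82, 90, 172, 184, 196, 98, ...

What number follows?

The slot pattern repeats as AAABBB (period 6), so there are 2 interleaved tracks.
Subsequence A is 64, 76, 88, 100, 112, 124, 136, 148, 160, 172, 184, 196, which is arithmetic with common difference +12.
Subsequence B is 26, 34, 42, 50, 58, 66, 74, 82, 90, 98, which is arithmetic with common difference +8.
Term 23 comes from subsequence B (its 11th entry): 106.

106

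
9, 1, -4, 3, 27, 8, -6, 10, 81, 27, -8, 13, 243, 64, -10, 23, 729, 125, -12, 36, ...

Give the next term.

The terms cycle through 4 interleaved subsequences.
Subsequence A: 9, 27, 81, 243, 729. Successive powers of 3.
Subsequence B: 1, 8, 27, 64, 125. The cubes 1³, 2³, 3³, ….
Subsequence C: -4, -6, -8, -10, -12. Arithmetic with common difference −2.
Subsequence D: 3, 10, 13, 23, 36. A Fibonacci-like recurrence a_n = a_{n-1} + a_{n-2}.
Term 21 comes from subsequence A (its 6th entry): 2187.

2187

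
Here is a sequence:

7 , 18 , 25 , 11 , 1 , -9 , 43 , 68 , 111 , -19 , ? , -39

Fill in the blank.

Positions follow the repeating pattern AAABBB; grouping by letter gives 2 tracks.
Track A: 7, 18, 25, 43, 68, 111. Each term equals the sum of the previous two.
Track B: 11, 1, -9, -19, ?, -39. Linear: a_n = 21 − 10·n.
Filling track B at index 5 by its rule yields -29.

-29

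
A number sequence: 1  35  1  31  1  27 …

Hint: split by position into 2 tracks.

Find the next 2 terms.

1, 23

The terms cycle through 2 interleaved subsequences.
Stream A: 1, 1, 1. The constant sequence 1.
Stream B: 35, 31, 27. Linear: a_n = 39 − 4·n.
The 7th slot belongs to stream A; its 4th term is 1.
Position 8 → stream B, term 4 = 23.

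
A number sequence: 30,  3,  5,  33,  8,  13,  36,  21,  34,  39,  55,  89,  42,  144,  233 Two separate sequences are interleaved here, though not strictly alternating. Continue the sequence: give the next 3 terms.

45, 377, 610

The slot pattern repeats as ABB (period 3), so there are 2 interleaved tracks.
Track A = 30, 33, 36, 39, 42: arithmetic with common difference +3.
Track B = 3, 5, 8, 13, 21, 34, 55, 89, 144, 233: Fibonacci-style (each term is the sum of the two before it).
Position 16 falls in track A as its term 6, giving 45.
Position 17 → track B, term 11 = 377.
Position 18 → track B, term 12 = 610.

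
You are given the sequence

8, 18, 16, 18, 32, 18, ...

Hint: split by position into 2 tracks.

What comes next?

Odd-indexed and even-indexed terms follow separate rules.
Track A = 8, 16, 32: powers 2^3, 2^4, 2^5, ….
Track B = 18, 18, 18: the constant sequence 18.
Term 7 comes from track A (its 4th entry): 64.

64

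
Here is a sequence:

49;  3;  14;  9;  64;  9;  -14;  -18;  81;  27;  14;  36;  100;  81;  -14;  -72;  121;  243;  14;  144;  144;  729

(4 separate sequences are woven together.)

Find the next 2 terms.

Read the sequence 4 terms at a time; column i is its own pattern.
Stream A: 49, 64, 81, 100, 121, 144 (the squares 7², 8², 9², …).
Stream B: 3, 9, 27, 81, 243, 729 (powers 3^1, 3^2, 3^3, …).
Stream C: 14, -14, 14, -14, 14 (alternating ±14).
Stream D: 9, -18, 36, -72, 144 (a geometric progression (common ratio -2)).
Term 23 comes from stream C (its 6th entry): -14.
Term 24 comes from stream D (its 6th entry): -288.

-14, -288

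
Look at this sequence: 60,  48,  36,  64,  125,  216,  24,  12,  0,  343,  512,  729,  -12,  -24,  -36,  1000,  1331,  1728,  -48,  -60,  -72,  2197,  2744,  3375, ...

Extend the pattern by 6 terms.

Reading positions in blocks of 6 reveals the pattern AAABBB — 2 tracks woven together.
Stream A is 60, 48, 36, 24, 12, 0, -12, -24, -36, -48, -60, -72, which is subtracting 12 each time.
Stream B is 64, 125, 216, 343, 512, 729, 1000, 1331, 1728, 2197, 2744, 3375, which is perfect cubes starting at 4³.
Term 25 comes from stream A (its 13th entry): -84.
Term 26 comes from stream A (its 14th entry): -96.
Position 27 falls in stream A as its term 15, giving -108.
Position 28 falls in stream B as its term 13, giving 4096.
Position 29 → stream B, term 14 = 4913.
Position 30 → stream B, term 15 = 5832.

-84, -96, -108, 4096, 4913, 5832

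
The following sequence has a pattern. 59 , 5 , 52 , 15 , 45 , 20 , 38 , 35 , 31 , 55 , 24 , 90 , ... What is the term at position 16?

235

Odd-indexed and even-indexed terms follow separate rules.
Track A is 59, 52, 45, 38, 31, 24, which is linear: a_n = 66 − 7·n.
Track B is 5, 15, 20, 35, 55, 90, which is a Fibonacci-like recurrence a_n = a_{n-1} + a_{n-2}.
The 16th slot belongs to track B; its 8th term is 235.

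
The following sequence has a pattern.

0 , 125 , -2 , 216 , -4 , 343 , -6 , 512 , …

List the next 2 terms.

-8, 729

Positions 1, 3, 5, … form one subsequence and positions 2, 4, 6, … form another.
Stream A: 0, -2, -4, -6. Arithmetic with common difference −2.
Stream B: 125, 216, 343, 512. Consecutive cubes n³ from n = 5.
Position 9 → stream A, term 5 = -8.
Term 10 comes from stream B (its 5th entry): 729.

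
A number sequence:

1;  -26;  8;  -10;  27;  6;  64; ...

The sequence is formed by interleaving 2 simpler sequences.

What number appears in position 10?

38

Odd-indexed and even-indexed terms follow separate rules.
Track A: 1, 8, 27, 64 — perfect cubes starting at 1³.
Track B: -26, -10, 6 — adding 16 each time.
Term 10 comes from track B (its 5th entry): 38.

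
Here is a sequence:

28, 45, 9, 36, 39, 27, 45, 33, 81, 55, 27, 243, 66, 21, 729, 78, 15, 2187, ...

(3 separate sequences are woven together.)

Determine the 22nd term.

The terms cycle through 3 interleaved subsequences.
Stream A = 28, 36, 45, 55, 66, 78: triangular numbers n(n+1)/2 for n = 7, 8, ….
Stream B = 45, 39, 33, 27, 21, 15: linear: a_n = 51 − 6·n.
Stream C = 9, 27, 81, 243, 729, 2187: multiplying by 3 each time.
The 22nd slot belongs to stream A; its 8th term is 105.

105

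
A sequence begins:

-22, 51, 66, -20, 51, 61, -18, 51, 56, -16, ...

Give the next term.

51

Split by position mod 3: positions 1, 4, 7, … form one track, and each other residue class forms its own.
Track A = -22, -20, -18, -16: arithmetic, step +2.
Track B = 51, 51, 51: always 51.
Track C = 66, 61, 56: arithmetic with common difference −5.
Position 11 → track B, term 4 = 51.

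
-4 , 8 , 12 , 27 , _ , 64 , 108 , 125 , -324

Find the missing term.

-36

Positions 1, 3, 5, … form one subsequence and positions 2, 4, 6, … form another.
Subsequence A: -4, 12, ?, 108, -324 — a geometric progression (common ratio -3).
Subsequence B: 8, 27, 64, 125 — perfect cubes starting at 2³.
The gap is subsequence A's term 3; the rule gives -36.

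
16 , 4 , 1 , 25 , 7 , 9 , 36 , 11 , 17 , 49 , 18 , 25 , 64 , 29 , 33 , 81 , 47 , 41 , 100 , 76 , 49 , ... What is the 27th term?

65

Split by position mod 3: positions 1, 4, 7, … form one track, and each other residue class forms its own.
Track A: 16, 25, 36, 49, 64, 81, 100. Consecutive squares n² from n = 4.
Track B: 4, 7, 11, 18, 29, 47, 76. Fibonacci-style (each term is the sum of the two before it).
Track C: 1, 9, 17, 25, 33, 41, 49. Arithmetic, step +8.
Position 27 falls in track C as its term 9, giving 65.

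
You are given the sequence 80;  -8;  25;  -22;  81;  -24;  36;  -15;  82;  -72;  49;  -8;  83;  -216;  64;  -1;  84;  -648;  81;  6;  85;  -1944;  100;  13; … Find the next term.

The terms cycle through 4 interleaved subsequences.
Stream A: 80, 81, 82, 83, 84, 85. Adding 1 each time.
Stream B: -8, -24, -72, -216, -648, -1944. Multiplying by 3 each time.
Stream C: 25, 36, 49, 64, 81, 100. Consecutive squares n² from n = 5.
Stream D: -22, -15, -8, -1, 6, 13. Adding 7 each time.
Term 25 comes from stream A (its 7th entry): 86.

86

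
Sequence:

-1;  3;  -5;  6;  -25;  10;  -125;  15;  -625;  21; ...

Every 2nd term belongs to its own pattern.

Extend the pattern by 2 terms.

-3125, 28

Taking every 2nd term gives 2 separate tracks.
Subsequence A = -1, -5, -25, -125, -625: geometric with ratio 5.
Subsequence B = 3, 6, 10, 15, 21: triangular numbers n(n+1)/2 for n = 2, 3, ….
The 11th slot belongs to subsequence A; its 6th term is -3125.
Term 12 comes from subsequence B (its 6th entry): 28.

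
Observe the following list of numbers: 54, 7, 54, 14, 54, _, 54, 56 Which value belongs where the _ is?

28

Split by position mod 2 into 2 tracks.
Stream A is 54, 54, 54, 54, which is constant 54.
Stream B is 7, 14, ?, 56, which is geometric, ×2 each step.
So the missing entry in stream B is 28.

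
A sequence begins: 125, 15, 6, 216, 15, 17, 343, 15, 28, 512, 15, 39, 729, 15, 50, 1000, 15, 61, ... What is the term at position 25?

2197

Split by position mod 3 into 3 tracks.
Track A is 125, 216, 343, 512, 729, 1000, which is the cubes 5³, 6³, 7³, ….
Track B is 15, 15, 15, 15, 15, 15, which is constant 15.
Track C is 6, 17, 28, 39, 50, 61, which is arithmetic with common difference +11.
Term 25 comes from track A (its 9th entry): 2197.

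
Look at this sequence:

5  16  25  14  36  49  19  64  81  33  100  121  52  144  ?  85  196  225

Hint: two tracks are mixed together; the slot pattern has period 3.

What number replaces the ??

169

The slot pattern repeats as ABB (period 3), so there are 2 interleaved tracks.
Track A: 5, 14, 19, 33, 52, 85. A Fibonacci-like recurrence a_n = a_{n-1} + a_{n-2}.
Track B: 16, 25, 36, 49, 64, 81, 100, 121, 144, ?, 196, 225. Perfect squares starting at 4².
The gap is track B's term 10; the rule gives 169.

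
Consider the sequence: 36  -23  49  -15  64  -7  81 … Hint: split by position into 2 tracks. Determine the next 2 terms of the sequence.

Positions 1, 3, 5, … form one subsequence and positions 2, 4, 6, … form another.
Track A = 36, 49, 64, 81: perfect squares starting at 6².
Track B = -23, -15, -7: linear: a_n = -31 + 8·n.
Position 8 → track B, term 4 = 1.
Term 9 comes from track A (its 5th entry): 100.

1, 100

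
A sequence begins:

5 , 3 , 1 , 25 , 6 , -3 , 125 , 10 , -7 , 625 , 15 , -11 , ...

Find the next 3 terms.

Read the sequence 3 terms at a time; column i is its own pattern.
Track A: 5, 25, 125, 625 (successive powers of 5).
Track B: 3, 6, 10, 15 (the triangular numbers T_2, T_3, …).
Track C: 1, -3, -7, -11 (subtracting 4 each time).
The 13th slot belongs to track A; its 5th term is 3125.
Term 14 comes from track B (its 5th entry): 21.
Position 15 → track C, term 5 = -15.

3125, 21, -15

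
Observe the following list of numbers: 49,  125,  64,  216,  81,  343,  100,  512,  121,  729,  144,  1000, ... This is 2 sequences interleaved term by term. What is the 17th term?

225

Odd-indexed and even-indexed terms follow separate rules.
Subsequence A: 49, 64, 81, 100, 121, 144 — consecutive squares n² from n = 7.
Subsequence B: 125, 216, 343, 512, 729, 1000 — consecutive cubes n³ from n = 5.
Position 17 → subsequence A, term 9 = 225.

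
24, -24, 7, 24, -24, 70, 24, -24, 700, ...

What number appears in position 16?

24

Reading positions in blocks of 3 reveals the pattern AAB — 2 tracks woven together.
Subsequence A: 24, -24, 24, -24, 24, -24 — alternating ±24.
Subsequence B: 7, 70, 700 — geometric, ×10 each step.
Position 16 → subsequence A, term 11 = 24.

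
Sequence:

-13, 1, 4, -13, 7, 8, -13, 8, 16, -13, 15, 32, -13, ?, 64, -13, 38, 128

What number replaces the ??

Read the sequence 3 terms at a time; column i is its own pattern.
Track A: -13, -13, -13, -13, -13, -13 — always -13.
Track B: 1, 7, 8, 15, ?, 38 — a Fibonacci-like recurrence a_n = a_{n-1} + a_{n-2}.
Track C: 4, 8, 16, 32, 64, 128 — powers 2^2, 2^3, 2^4, ….
So the missing entry in track B is 23.

23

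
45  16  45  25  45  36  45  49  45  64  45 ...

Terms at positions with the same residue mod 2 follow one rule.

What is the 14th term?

Split by position mod 2 into 2 tracks.
Stream A: 45, 45, 45, 45, 45, 45. The constant sequence 45.
Stream B: 16, 25, 36, 49, 64. Perfect squares starting at 4².
Position 14 falls in stream B as its term 7, giving 100.

100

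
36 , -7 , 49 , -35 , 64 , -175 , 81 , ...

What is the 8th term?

-875

The terms cycle through 2 interleaved subsequences.
Stream A is 36, 49, 64, 81, which is perfect squares starting at 6².
Stream B is -7, -35, -175, which is multiplying by 5 each time.
Term 8 comes from stream B (its 4th entry): -875.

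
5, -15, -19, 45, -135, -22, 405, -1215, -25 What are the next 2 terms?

Positions follow the repeating pattern AAB; grouping by letter gives 2 tracks.
Track A: 5, -15, 45, -135, 405, -1215. Geometric with ratio -3.
Track B: -19, -22, -25. Arithmetic, step −3.
Term 10 comes from track A (its 7th entry): 3645.
The 11th slot belongs to track A; its 8th term is -10935.

3645, -10935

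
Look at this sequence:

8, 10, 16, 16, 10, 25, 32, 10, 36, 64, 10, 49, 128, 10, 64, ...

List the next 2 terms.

Read the sequence 3 terms at a time; column i is its own pattern.
Track A is 8, 16, 32, 64, 128, which is powers 2^3, 2^4, 2^5, ….
Track B is 10, 10, 10, 10, 10, which is the constant sequence 10.
Track C is 16, 25, 36, 49, 64, which is perfect squares starting at 4².
The 16th slot belongs to track A; its 6th term is 256.
Position 17 → track B, term 6 = 10.

256, 10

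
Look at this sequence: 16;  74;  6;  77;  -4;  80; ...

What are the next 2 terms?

-14, 83

Taking every 2nd term gives 2 separate tracks.
Stream A is 16, 6, -4, which is arithmetic, step −10.
Stream B is 74, 77, 80, which is arithmetic, step +3.
Position 7 → stream A, term 4 = -14.
Term 8 comes from stream B (its 4th entry): 83.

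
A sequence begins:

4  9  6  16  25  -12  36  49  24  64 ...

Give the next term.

Reading positions in blocks of 3 reveals the pattern AAB — 2 tracks woven together.
Subsequence A is 4, 9, 16, 25, 36, 49, 64, which is consecutive squares n² from n = 2.
Subsequence B is 6, -12, 24, which is multiplying by -2 each time.
Position 11 falls in subsequence A as its term 8, giving 81.

81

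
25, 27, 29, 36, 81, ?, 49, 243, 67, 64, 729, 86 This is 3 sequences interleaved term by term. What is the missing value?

48

Taking every 3rd term gives 3 separate tracks.
Subsequence A: 25, 36, 49, 64 — perfect squares starting at 5².
Subsequence B: 27, 81, 243, 729 — powers 3^3, 3^4, 3^5, ….
Subsequence C: 29, ?, 67, 86 — linear: a_n = 10 + 19·n.
The gap is subsequence C's term 2; the rule gives 48.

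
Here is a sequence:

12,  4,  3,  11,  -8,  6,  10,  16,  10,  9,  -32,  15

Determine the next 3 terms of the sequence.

Read the sequence 3 terms at a time; column i is its own pattern.
Stream A = 12, 11, 10, 9: subtracting 1 each time.
Stream B = 4, -8, 16, -32: geometric with ratio -2.
Stream C = 3, 6, 10, 15: triangular numbers starting at T_2.
Term 13 comes from stream A (its 5th entry): 8.
Position 14 → stream B, term 5 = 64.
The 15th slot belongs to stream C; its 5th term is 21.

8, 64, 21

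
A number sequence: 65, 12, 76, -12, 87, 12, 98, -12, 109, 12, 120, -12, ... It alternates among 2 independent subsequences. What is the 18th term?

Taking every 2nd term gives 2 separate tracks.
Stream A: 65, 76, 87, 98, 109, 120 — arithmetic with common difference +11.
Stream B: 12, -12, 12, -12, 12, -12 — oscillating between 12 and -12.
Position 18 falls in stream B as its term 9, giving 12.

12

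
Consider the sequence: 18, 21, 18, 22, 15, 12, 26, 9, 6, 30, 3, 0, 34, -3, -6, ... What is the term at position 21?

-18

Reading positions in blocks of 3 reveals the pattern ABB — 2 tracks woven together.
Subsequence A: 18, 22, 26, 30, 34. Arithmetic with common difference +4.
Subsequence B: 21, 18, 15, 12, 9, 6, 3, 0, -3, -6. Arithmetic, step −3.
Position 21 falls in subsequence B as its term 14, giving -18.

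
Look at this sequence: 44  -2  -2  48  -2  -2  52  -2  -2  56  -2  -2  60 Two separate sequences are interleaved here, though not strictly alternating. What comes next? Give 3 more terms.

-2, -2, 64

The slot pattern repeats as ABB (period 3), so there are 2 interleaved tracks.
Track A = 44, 48, 52, 56, 60: arithmetic with common difference +4.
Track B = -2, -2, -2, -2, -2, -2, -2, -2: constant -2.
Position 14 falls in track B as its term 9, giving -2.
Term 15 comes from track B (its 10th entry): -2.
Position 16 falls in track A as its term 6, giving 64.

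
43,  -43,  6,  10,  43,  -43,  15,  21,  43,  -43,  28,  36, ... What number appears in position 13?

The slot pattern repeats as AABB (period 4), so there are 2 interleaved tracks.
Stream A = 43, -43, 43, -43, 43, -43: alternating ±43.
Stream B = 6, 10, 15, 21, 28, 36: triangular numbers starting at T_3.
Term 13 comes from stream A (its 7th entry): 43.

43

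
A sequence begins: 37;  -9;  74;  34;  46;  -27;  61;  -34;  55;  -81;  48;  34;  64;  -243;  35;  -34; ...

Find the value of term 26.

-6561

The terms cycle through 4 interleaved subsequences.
Track A: 37, 46, 55, 64. Adding 9 each time.
Track B: -9, -27, -81, -243. Geometric with ratio 3.
Track C: 74, 61, 48, 35. Linear: a_n = 87 − 13·n.
Track D: 34, -34, 34, -34. The oscillation 34·(−1)^(n+1).
Position 26 falls in track B as its term 7, giving -6561.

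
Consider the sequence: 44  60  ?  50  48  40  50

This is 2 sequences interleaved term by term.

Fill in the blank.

46

Positions 1, 3, 5, … form one subsequence and positions 2, 4, 6, … form another.
Subsequence A: 44, ?, 48, 50 — arithmetic with common difference +2.
Subsequence B: 60, 50, 40 — arithmetic with common difference −10.
So the missing entry in subsequence A is 46.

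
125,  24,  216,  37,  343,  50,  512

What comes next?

Split by position mod 2 into 2 tracks.
Subsequence A: 125, 216, 343, 512. Consecutive cubes n³ from n = 5.
Subsequence B: 24, 37, 50. Arithmetic, step +13.
Term 8 comes from subsequence B (its 4th entry): 63.

63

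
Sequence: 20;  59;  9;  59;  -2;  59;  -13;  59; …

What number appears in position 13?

Odd-indexed and even-indexed terms follow separate rules.
Subsequence A is 20, 9, -2, -13, which is linear: a_n = 31 − 11·n.
Subsequence B is 59, 59, 59, 59, which is the constant sequence 59.
Term 13 comes from subsequence A (its 7th entry): -46.

-46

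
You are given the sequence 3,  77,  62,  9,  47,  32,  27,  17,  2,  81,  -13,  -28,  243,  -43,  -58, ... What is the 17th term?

The slot pattern repeats as ABB (period 3), so there are 2 interleaved tracks.
Track A is 3, 9, 27, 81, 243, which is successive powers of 3.
Track B is 77, 62, 47, 32, 17, 2, -13, -28, -43, -58, which is arithmetic, step −15.
Position 17 falls in track B as its term 11, giving -73.

-73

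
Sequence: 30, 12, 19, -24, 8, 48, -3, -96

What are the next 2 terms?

Split by position mod 2 into 2 tracks.
Track A = 30, 19, 8, -3: subtracting 11 each time.
Track B = 12, -24, 48, -96: geometric, ×-2 each step.
Position 9 → track A, term 5 = -14.
Term 10 comes from track B (its 5th entry): 192.

-14, 192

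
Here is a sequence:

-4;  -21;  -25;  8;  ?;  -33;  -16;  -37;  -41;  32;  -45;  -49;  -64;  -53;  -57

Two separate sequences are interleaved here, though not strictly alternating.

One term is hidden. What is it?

Reading positions in blocks of 3 reveals the pattern ABB — 2 tracks woven together.
Subsequence A: -4, 8, -16, 32, -64. Geometric, ×-2 each step.
Subsequence B: -21, -25, ?, -33, -37, -41, -45, -49, -53, -57. Subtracting 4 each time.
Subsequence B's pattern makes the blank -29.

-29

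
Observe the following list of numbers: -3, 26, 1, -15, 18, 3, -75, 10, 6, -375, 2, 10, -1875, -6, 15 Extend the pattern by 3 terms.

Split by position mod 3: positions 1, 4, 7, … form one track, and each other residue class forms its own.
Track A is -3, -15, -75, -375, -1875, which is geometric, ×5 each step.
Track B is 26, 18, 10, 2, -6, which is subtracting 8 each time.
Track C is 1, 3, 6, 10, 15, which is triangular numbers n(n+1)/2 for n = 1, 2, ….
Position 16 → track A, term 6 = -9375.
Position 17 falls in track B as its term 6, giving -14.
Position 18 → track C, term 6 = 21.

-9375, -14, 21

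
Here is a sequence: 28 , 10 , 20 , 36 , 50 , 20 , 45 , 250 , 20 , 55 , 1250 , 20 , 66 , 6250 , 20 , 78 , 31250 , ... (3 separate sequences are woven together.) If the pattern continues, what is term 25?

120

Split by position mod 3 into 3 tracks.
Subsequence A: 28, 36, 45, 55, 66, 78. Triangular numbers starting at T_7.
Subsequence B: 10, 50, 250, 1250, 6250, 31250. A geometric progression (common ratio 5).
Subsequence C: 20, 20, 20, 20, 20. The constant sequence 20.
Position 25 falls in subsequence A as its term 9, giving 120.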